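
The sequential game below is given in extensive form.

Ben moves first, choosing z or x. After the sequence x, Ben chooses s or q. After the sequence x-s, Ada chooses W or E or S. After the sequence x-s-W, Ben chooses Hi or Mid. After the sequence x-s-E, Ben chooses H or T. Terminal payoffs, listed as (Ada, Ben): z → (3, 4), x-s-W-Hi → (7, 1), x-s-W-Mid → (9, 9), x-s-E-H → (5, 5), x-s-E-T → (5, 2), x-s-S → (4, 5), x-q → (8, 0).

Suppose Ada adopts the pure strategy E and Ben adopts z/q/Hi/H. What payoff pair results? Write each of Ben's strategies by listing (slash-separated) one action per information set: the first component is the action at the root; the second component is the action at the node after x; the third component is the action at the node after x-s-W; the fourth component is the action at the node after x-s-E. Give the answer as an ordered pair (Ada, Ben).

Trace the play path from the root:
  Ben plays z
→ terminal payoff (3, 4).
(Ada's choice at the node after x-s is never reached on this path, so it doesn't affect the outcome.)

(3, 4)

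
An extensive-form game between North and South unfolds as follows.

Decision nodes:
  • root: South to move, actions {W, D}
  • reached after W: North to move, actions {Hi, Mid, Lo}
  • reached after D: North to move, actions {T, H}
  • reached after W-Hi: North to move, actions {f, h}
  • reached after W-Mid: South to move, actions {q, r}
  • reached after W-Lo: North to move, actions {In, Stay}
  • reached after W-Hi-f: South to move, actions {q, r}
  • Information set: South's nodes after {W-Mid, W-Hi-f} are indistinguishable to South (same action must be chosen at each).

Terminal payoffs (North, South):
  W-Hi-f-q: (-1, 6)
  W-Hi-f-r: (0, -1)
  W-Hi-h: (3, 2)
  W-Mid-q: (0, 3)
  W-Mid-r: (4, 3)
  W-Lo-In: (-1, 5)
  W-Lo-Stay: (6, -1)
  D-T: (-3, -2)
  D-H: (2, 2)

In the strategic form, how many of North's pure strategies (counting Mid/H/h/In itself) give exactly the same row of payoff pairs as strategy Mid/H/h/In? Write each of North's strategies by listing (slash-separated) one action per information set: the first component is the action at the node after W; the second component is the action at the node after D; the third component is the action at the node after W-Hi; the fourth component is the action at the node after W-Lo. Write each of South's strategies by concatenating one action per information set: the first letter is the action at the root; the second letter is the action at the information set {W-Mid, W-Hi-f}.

4

Row for Mid/H/h/In (columns Wq, Wr, Dq, Dr): (0,3) (4,3) (2,2) (2,2).
Under Mid/H/h/In, North's choice at the node after W-Hi and at the node after W-Lo can never be reached regardless of what South does, so varying those choices leaves every outcome unchanged.
Holding the reachable choices fixed and varying the unreachable ones freely already gives 2 × 2 = 4 equivalent strategies.
No other strategy reproduces this row, so those 4 are the full class: Mid/H/f/In, Mid/H/f/Stay, Mid/H/h/In, Mid/H/h/Stay.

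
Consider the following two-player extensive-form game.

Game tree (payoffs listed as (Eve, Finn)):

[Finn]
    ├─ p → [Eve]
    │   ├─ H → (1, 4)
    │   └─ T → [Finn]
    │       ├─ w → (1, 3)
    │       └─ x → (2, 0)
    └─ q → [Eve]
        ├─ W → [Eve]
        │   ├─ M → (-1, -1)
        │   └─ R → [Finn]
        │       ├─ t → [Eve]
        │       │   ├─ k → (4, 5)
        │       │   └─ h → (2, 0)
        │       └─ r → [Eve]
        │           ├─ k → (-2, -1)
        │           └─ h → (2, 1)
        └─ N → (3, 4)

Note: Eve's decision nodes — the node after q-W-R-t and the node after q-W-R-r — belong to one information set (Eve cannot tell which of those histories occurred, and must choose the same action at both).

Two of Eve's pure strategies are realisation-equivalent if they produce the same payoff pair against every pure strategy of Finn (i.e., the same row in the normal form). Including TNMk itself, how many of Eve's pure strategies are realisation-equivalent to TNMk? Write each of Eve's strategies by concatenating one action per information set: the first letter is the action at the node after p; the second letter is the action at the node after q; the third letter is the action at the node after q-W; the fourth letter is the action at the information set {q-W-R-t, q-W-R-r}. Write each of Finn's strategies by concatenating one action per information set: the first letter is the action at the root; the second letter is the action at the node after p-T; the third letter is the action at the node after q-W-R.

4

Row for TNMk (columns pwt, pwr, pxt, pxr, qwt, qwr, qxt, qxr): (1,3) (1,3) (2,0) (2,0) (3,4) (3,4) (3,4) (3,4).
Under TNMk, Eve's choice at the node after q-W and at the information set {q-W-R-t, q-W-R-r} can never be reached regardless of what Finn does, so varying those choices leaves every outcome unchanged.
Holding the reachable choices fixed and varying the unreachable ones freely already gives 2 × 2 = 4 equivalent strategies.
No other strategy reproduces this row, so those 4 are the full class: TNMk, TNMh, TNRk, TNRh.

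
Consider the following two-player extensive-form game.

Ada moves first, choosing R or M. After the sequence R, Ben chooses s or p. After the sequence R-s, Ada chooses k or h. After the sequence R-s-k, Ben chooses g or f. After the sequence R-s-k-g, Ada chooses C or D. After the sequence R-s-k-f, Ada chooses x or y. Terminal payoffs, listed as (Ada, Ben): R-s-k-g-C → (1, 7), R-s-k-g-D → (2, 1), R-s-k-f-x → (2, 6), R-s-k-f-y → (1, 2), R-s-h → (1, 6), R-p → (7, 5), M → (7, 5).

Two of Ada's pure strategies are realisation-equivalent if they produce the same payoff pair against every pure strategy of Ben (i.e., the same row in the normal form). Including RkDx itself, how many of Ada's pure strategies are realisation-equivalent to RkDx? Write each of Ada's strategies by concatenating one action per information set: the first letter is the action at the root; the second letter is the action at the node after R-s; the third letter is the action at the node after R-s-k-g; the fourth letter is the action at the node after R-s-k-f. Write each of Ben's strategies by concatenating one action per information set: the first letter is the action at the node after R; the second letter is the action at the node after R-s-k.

1

Row for RkDx (columns sg, sf, pg, pf): (2,1) (2,6) (7,5) (7,5).
Every one of Ada's information sets is on the play path for some reply by Ben when Ada follows RkDx.
Changing the action at any of them therefore changes at least one column, so only RkDx itself gives this row.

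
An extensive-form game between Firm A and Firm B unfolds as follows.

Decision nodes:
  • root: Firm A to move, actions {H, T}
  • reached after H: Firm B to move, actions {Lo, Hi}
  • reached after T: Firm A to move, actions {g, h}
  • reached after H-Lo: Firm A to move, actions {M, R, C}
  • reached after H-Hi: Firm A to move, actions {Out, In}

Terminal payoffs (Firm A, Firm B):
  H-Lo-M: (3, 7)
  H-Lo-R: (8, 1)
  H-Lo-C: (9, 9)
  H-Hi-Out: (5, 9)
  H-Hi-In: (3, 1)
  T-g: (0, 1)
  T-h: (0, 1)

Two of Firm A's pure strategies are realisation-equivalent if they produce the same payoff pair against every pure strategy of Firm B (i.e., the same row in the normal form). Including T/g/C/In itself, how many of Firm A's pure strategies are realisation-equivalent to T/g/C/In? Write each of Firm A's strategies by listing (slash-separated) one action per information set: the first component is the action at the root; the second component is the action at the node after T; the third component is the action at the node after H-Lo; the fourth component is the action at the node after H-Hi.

12

Row for T/g/C/In (columns Lo, Hi): (0,1) (0,1).
Under T/g/C/In, Firm A's choice at the node after H-Lo and at the node after H-Hi can never be reached regardless of what Firm B does, so varying those choices leaves every outcome unchanged.
Holding the reachable choices fixed and varying the unreachable ones freely already gives 3 × 2 = 6 equivalent strategies.
Checking the remaining rows, T/h/M/Out, T/h/M/In, T/h/R/Out, T/h/R/In, T/h/C/Out, T/h/C/In also happen to give the same payoffs in every column, bringing the total to 12: T/g/M/Out, T/g/M/In, T/g/R/Out, T/g/R/In, T/g/C/Out, T/g/C/In, T/h/M/Out, T/h/M/In, T/h/R/Out, T/h/R/In, T/h/C/Out, T/h/C/In.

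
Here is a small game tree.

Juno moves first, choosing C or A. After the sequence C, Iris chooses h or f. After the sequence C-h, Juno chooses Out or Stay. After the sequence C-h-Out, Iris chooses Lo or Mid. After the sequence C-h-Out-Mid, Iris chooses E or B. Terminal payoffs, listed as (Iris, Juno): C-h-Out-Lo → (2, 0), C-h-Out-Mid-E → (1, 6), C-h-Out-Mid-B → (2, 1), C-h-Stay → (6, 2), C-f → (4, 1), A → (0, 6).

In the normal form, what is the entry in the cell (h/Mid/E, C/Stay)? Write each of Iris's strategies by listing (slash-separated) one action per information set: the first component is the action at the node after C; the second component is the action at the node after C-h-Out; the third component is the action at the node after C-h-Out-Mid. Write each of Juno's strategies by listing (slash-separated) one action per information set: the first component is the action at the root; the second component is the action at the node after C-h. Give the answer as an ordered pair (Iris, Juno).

(6, 2)

Trace the play path from the root:
  Juno plays C
  Iris plays h at [C]
  Juno plays Stay at [C-h]
→ terminal payoff (6, 2).
(Iris's choice at the node after C-h-Out is never reached on this path, so it doesn't affect the outcome.)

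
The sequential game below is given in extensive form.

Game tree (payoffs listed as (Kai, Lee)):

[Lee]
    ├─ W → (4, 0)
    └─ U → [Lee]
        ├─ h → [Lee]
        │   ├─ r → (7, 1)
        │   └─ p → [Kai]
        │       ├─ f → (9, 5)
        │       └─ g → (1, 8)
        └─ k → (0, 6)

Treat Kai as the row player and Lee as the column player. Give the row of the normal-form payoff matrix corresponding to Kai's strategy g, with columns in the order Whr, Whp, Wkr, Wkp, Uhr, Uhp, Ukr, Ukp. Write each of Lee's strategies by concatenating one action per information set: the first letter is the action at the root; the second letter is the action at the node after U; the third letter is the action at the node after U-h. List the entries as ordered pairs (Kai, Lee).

vs Whr: Lee plays W → (4, 0)
vs Whp: Lee plays W → (4, 0)
vs Wkr: Lee plays W → (4, 0)
vs Wkp: Lee plays W → (4, 0)
vs Uhr: Lee plays U → Lee plays h at [U] → Lee plays r at [U-h] → (7, 1)
vs Uhp: Lee plays U → Lee plays h at [U] → Lee plays p at [U-h] → Kai plays g at [U-h-p] → (1, 8)
vs Ukr: Lee plays U → Lee plays k at [U] → (0, 6)
vs Ukp: Lee plays U → Lee plays k at [U] → (0, 6)

(4,0) (4,0) (4,0) (4,0) (7,1) (1,8) (0,6) (0,6)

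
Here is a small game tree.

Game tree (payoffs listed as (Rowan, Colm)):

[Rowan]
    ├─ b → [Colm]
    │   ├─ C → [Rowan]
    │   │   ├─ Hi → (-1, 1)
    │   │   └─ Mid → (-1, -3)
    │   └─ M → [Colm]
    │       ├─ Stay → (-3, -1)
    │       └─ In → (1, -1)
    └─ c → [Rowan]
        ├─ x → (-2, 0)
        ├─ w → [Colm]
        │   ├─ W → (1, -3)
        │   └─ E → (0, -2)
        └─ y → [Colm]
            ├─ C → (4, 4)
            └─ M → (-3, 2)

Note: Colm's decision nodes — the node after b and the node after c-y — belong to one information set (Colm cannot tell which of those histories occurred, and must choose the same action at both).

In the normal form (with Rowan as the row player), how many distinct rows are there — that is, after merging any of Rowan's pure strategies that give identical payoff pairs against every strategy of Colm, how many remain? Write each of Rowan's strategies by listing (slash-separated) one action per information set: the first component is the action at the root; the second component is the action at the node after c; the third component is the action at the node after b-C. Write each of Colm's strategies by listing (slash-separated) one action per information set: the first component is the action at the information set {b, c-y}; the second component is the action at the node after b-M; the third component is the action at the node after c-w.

Rowan has 12 pure strategies: b/x/Hi, b/x/Mid, b/w/Hi, b/w/Mid, b/y/Hi, b/y/Mid, c/x/Hi, c/x/Mid, c/w/Hi, c/w/Mid, c/y/Hi, c/y/Mid. Columns: C/Stay/W, C/Stay/E, C/In/W, C/In/E, M/Stay/W, M/Stay/E, M/In/W, M/In/E.
{b/x/Hi, b/w/Hi, b/y/Hi} → row (-1,1) (-1,1) (-1,1) (-1,1) (-3,-1) (-3,-1) (1,-1) (1,-1)
{b/x/Mid, b/w/Mid, b/y/Mid} → row (-1,-3) (-1,-3) (-1,-3) (-1,-3) (-3,-1) (-3,-1) (1,-1) (1,-1)
{c/x/Hi, c/x/Mid} → row (-2,0) (-2,0) (-2,0) (-2,0) (-2,0) (-2,0) (-2,0) (-2,0)
{c/w/Hi, c/w/Mid} → row (1,-3) (0,-2) (1,-3) (0,-2) (1,-3) (0,-2) (1,-3) (0,-2)
{c/y/Hi, c/y/Mid} → row (4,4) (4,4) (4,4) (4,4) (-3,2) (-3,2) (-3,2) (-3,2)
That's 5 distinct rows out of 12 strategies.

5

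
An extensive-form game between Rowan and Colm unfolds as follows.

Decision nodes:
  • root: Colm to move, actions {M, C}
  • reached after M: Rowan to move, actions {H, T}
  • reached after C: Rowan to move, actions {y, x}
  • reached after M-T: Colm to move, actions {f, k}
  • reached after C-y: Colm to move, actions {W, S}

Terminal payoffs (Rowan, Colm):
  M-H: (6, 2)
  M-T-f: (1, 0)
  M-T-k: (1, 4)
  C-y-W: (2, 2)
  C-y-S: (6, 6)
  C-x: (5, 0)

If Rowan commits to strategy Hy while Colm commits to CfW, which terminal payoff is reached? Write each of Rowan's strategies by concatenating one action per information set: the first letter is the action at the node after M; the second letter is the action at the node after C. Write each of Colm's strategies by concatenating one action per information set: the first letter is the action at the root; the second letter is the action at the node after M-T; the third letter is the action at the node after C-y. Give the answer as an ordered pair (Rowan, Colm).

(2, 2)

Trace the play path from the root:
  Colm plays C
  Rowan plays y at [C]
  Colm plays W at [C-y]
→ terminal payoff (2, 2).
(Rowan's choice at the node after M is never reached on this path, so it doesn't affect the outcome.)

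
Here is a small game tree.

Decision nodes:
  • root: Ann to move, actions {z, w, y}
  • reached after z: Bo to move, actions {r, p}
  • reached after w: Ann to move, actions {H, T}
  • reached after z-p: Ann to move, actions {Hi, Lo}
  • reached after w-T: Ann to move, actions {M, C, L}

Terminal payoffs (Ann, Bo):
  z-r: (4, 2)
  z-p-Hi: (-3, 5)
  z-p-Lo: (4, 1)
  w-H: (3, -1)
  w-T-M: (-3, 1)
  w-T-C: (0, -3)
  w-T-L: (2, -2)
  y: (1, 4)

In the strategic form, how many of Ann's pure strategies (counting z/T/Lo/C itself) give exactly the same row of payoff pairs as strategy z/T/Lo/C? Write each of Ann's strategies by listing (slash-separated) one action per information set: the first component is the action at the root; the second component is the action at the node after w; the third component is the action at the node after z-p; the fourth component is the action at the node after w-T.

Row for z/T/Lo/C (columns r, p): (4,2) (4,1).
Under z/T/Lo/C, Ann's choice at the node after w and at the node after w-T can never be reached regardless of what Bo does, so varying those choices leaves every outcome unchanged.
Holding the reachable choices fixed and varying the unreachable ones freely already gives 2 × 3 = 6 equivalent strategies.
No other strategy reproduces this row, so those 6 are the full class: z/H/Lo/M, z/H/Lo/C, z/H/Lo/L, z/T/Lo/M, z/T/Lo/C, z/T/Lo/L.

6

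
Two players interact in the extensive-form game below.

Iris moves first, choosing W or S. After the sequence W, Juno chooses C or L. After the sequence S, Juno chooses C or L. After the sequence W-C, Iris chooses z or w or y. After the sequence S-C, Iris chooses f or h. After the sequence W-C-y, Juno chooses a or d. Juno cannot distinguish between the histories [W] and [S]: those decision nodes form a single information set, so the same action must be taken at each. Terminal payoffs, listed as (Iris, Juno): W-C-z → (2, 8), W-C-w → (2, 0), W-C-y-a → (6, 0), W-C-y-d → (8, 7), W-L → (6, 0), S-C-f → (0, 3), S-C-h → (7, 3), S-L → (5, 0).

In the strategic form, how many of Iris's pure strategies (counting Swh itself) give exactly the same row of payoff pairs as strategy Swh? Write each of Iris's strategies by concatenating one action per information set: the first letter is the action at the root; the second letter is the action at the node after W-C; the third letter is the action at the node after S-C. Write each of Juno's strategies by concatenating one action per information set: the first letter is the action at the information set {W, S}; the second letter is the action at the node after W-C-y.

Row for Swh (columns Ca, Cd, La, Ld): (7,3) (7,3) (5,0) (5,0).
Under Swh, Iris's choice at the node after W-C can never be reached regardless of what Juno does, so varying those choices leaves every outcome unchanged.
Holding the reachable choices fixed and varying the unreachable one freely already gives 3 equivalent strategies.
No other strategy reproduces this row, so those 3 are the full class: Szh, Swh, Syh.

3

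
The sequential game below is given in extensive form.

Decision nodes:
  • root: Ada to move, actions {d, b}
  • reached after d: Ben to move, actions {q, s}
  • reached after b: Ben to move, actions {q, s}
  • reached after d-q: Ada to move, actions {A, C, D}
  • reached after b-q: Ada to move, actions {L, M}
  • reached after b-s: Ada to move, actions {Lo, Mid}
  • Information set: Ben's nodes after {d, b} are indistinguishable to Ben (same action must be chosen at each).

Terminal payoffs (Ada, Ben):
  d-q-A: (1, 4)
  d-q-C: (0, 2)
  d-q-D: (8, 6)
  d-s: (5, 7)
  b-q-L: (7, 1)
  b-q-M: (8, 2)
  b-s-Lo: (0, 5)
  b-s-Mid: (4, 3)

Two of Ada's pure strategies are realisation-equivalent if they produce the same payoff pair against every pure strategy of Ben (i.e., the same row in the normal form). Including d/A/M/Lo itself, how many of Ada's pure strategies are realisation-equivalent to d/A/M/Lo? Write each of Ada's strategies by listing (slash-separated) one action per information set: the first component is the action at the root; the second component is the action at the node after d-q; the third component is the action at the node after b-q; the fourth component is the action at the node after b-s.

4

Row for d/A/M/Lo (columns q, s): (1,4) (5,7).
Under d/A/M/Lo, Ada's choice at the node after b-q and at the node after b-s can never be reached regardless of what Ben does, so varying those choices leaves every outcome unchanged.
Holding the reachable choices fixed and varying the unreachable ones freely already gives 2 × 2 = 4 equivalent strategies.
No other strategy reproduces this row, so those 4 are the full class: d/A/L/Lo, d/A/L/Mid, d/A/M/Lo, d/A/M/Mid.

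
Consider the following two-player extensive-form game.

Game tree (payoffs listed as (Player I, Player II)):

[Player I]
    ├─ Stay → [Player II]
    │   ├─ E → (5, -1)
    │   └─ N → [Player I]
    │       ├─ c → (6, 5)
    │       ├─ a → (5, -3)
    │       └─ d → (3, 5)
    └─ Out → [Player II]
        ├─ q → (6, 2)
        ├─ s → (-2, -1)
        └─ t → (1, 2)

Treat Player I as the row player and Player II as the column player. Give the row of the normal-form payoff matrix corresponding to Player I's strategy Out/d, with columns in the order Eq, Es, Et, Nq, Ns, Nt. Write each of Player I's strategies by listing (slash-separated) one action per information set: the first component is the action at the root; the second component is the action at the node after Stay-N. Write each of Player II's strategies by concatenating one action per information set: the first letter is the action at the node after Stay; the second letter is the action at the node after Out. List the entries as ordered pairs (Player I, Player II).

(6,2) (-2,-1) (1,2) (6,2) (-2,-1) (1,2)

vs Eq: Player I plays Out → Player II plays q at [Out] → (6, 2)
vs Es: Player I plays Out → Player II plays s at [Out] → (-2, -1)
vs Et: Player I plays Out → Player II plays t at [Out] → (1, 2)
vs Nq: Player I plays Out → Player II plays q at [Out] → (6, 2)
vs Ns: Player I plays Out → Player II plays s at [Out] → (-2, -1)
vs Nt: Player I plays Out → Player II plays t at [Out] → (1, 2)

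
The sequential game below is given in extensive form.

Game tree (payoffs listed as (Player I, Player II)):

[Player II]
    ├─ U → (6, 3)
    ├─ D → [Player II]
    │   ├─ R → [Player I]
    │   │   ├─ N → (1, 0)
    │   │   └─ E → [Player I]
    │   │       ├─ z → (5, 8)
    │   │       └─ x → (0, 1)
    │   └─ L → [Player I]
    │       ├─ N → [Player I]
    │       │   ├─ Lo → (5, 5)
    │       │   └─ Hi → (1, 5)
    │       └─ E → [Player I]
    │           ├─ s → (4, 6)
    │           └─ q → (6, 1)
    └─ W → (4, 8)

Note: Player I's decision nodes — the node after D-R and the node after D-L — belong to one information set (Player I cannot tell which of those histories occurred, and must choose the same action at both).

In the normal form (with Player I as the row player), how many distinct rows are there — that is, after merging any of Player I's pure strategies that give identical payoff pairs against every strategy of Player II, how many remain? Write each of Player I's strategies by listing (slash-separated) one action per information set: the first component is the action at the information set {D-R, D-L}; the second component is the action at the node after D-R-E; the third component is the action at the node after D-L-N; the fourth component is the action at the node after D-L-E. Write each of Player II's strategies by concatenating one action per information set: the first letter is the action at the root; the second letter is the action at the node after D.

Player I has 16 pure strategies: N/z/Lo/s, N/z/Lo/q, N/z/Hi/s, N/z/Hi/q, N/x/Lo/s, N/x/Lo/q, N/x/Hi/s, N/x/Hi/q, E/z/Lo/s, E/z/Lo/q, E/z/Hi/s, E/z/Hi/q, E/x/Lo/s, E/x/Lo/q, E/x/Hi/s, E/x/Hi/q. Columns: UR, UL, DR, DL, WR, WL.
{N/z/Lo/s, N/z/Lo/q, N/x/Lo/s, N/x/Lo/q} → row (6,3) (6,3) (1,0) (5,5) (4,8) (4,8)
{N/z/Hi/s, N/z/Hi/q, N/x/Hi/s, N/x/Hi/q} → row (6,3) (6,3) (1,0) (1,5) (4,8) (4,8)
{E/z/Lo/s, E/z/Hi/s} → row (6,3) (6,3) (5,8) (4,6) (4,8) (4,8)
{E/z/Lo/q, E/z/Hi/q} → row (6,3) (6,3) (5,8) (6,1) (4,8) (4,8)
{E/x/Lo/s, E/x/Hi/s} → row (6,3) (6,3) (0,1) (4,6) (4,8) (4,8)
{E/x/Lo/q, E/x/Hi/q} → row (6,3) (6,3) (0,1) (6,1) (4,8) (4,8)
That's 6 distinct rows out of 16 strategies.

6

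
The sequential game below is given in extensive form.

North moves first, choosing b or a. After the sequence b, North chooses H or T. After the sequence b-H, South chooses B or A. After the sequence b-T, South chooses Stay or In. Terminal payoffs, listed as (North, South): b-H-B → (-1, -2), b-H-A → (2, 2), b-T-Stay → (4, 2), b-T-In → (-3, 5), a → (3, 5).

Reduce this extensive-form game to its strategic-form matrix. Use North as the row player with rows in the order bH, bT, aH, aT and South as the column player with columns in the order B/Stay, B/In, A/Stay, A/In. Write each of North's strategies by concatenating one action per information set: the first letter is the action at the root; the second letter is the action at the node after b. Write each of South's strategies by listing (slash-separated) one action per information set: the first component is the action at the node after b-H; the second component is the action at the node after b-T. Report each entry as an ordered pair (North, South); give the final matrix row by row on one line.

bH: (-1,-2) (-1,-2) (2,2) (2,2) | bT: (4,2) (-3,5) (4,2) (-3,5) | aH: (3,5) (3,5) (3,5) (3,5) | aT: (3,5) (3,5) (3,5) (3,5)

       B/Stay     B/In   A/Stay     A/In
  bH  (-1,-2)  (-1,-2)    (2,2)    (2,2)
  bT    (4,2)   (-3,5)    (4,2)   (-3,5)
  aH    (3,5)    (3,5)    (3,5)    (3,5)
  aT    (3,5)    (3,5)    (3,5)    (3,5)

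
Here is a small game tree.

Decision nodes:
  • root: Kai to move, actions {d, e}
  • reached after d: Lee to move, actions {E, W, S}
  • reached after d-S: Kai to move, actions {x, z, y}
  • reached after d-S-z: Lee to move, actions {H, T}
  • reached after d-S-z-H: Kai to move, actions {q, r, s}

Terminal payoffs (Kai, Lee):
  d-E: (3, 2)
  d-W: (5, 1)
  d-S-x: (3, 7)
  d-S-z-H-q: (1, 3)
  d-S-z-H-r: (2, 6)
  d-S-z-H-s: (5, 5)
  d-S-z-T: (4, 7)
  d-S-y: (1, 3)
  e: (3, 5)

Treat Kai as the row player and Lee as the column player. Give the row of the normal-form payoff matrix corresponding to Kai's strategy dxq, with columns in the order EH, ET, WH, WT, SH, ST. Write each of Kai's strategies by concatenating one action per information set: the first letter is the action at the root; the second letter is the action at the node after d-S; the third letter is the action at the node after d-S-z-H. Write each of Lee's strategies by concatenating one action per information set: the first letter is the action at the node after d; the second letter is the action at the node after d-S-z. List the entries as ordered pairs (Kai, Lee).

(3,2) (3,2) (5,1) (5,1) (3,7) (3,7)

vs EH: Kai plays d → Lee plays E at [d] → (3, 2)
vs ET: Kai plays d → Lee plays E at [d] → (3, 2)
vs WH: Kai plays d → Lee plays W at [d] → (5, 1)
vs WT: Kai plays d → Lee plays W at [d] → (5, 1)
vs SH: Kai plays d → Lee plays S at [d] → Kai plays x at [d-S] → (3, 7)
vs ST: Kai plays d → Lee plays S at [d] → Kai plays x at [d-S] → (3, 7)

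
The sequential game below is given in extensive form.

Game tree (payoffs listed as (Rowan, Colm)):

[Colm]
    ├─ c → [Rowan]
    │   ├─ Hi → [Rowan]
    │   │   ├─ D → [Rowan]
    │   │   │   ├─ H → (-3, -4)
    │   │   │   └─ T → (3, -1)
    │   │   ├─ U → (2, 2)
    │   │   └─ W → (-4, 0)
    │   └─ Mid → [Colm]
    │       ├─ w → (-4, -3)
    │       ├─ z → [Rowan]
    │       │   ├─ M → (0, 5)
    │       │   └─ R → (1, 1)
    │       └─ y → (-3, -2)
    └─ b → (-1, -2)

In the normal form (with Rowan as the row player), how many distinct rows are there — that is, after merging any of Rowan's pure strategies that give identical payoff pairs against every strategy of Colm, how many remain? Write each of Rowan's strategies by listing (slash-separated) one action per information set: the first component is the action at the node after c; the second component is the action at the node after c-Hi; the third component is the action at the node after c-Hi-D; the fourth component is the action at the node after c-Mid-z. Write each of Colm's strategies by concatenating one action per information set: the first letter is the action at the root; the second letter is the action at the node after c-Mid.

6

Rowan has 24 pure strategies: Hi/D/H/M, Hi/D/H/R, Hi/D/T/M, Hi/D/T/R, Hi/U/H/M, Hi/U/H/R, Hi/U/T/M, Hi/U/T/R, Hi/W/H/M, Hi/W/H/R, Hi/W/T/M, Hi/W/T/R, Mid/D/H/M, Mid/D/H/R, Mid/D/T/M, Mid/D/T/R, Mid/U/H/M, Mid/U/H/R, Mid/U/T/M, Mid/U/T/R, Mid/W/H/M, Mid/W/H/R, Mid/W/T/M, Mid/W/T/R. Columns: cw, cz, cy, bw, bz, by.
{Hi/D/H/M, Hi/D/H/R} → row (-3,-4) (-3,-4) (-3,-4) (-1,-2) (-1,-2) (-1,-2)
{Hi/D/T/M, Hi/D/T/R} → row (3,-1) (3,-1) (3,-1) (-1,-2) (-1,-2) (-1,-2)
{Hi/U/H/M, Hi/U/H/R, Hi/U/T/M, Hi/U/T/R} → row (2,2) (2,2) (2,2) (-1,-2) (-1,-2) (-1,-2)
{Hi/W/H/M, Hi/W/H/R, Hi/W/T/M, Hi/W/T/R} → row (-4,0) (-4,0) (-4,0) (-1,-2) (-1,-2) (-1,-2)
{Mid/D/H/M, Mid/D/T/M, Mid/U/H/M, Mid/U/T/M, Mid/W/H/M, Mid/W/T/M} → row (-4,-3) (0,5) (-3,-2) (-1,-2) (-1,-2) (-1,-2)
{Mid/D/H/R, Mid/D/T/R, Mid/U/H/R, Mid/U/T/R, Mid/W/H/R, Mid/W/T/R} → row (-4,-3) (1,1) (-3,-2) (-1,-2) (-1,-2) (-1,-2)
That's 6 distinct rows out of 24 strategies.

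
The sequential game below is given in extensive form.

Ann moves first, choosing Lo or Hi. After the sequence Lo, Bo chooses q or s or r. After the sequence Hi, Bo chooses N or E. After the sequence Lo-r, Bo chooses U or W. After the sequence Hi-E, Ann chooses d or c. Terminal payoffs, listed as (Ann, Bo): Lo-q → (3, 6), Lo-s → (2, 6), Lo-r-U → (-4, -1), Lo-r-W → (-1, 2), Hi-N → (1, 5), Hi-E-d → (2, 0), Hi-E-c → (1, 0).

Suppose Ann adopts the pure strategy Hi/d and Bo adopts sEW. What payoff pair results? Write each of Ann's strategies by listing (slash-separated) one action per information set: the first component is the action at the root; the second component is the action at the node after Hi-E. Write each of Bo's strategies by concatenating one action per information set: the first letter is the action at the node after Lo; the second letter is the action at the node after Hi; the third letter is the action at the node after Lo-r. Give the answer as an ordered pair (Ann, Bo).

(2, 0)

Trace the play path from the root:
  Ann plays Hi
  Bo plays E at [Hi]
  Ann plays d at [Hi-E]
→ terminal payoff (2, 0).
(Bo's choice at the node after Lo is never reached on this path, so it doesn't affect the outcome.)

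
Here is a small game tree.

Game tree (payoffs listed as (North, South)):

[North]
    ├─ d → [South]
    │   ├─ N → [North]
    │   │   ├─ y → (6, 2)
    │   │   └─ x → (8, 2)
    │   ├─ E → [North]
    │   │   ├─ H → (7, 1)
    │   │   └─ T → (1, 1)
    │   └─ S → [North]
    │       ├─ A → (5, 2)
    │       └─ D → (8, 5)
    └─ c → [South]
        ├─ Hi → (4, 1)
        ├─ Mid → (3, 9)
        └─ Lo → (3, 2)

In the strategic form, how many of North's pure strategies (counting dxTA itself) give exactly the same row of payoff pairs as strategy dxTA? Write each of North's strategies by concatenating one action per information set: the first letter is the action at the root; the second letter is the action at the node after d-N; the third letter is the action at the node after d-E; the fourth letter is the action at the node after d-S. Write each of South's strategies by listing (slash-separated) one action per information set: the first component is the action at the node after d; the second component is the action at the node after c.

Row for dxTA (columns N/Hi, N/Mid, N/Lo, E/Hi, E/Mid, E/Lo, S/Hi, S/Mid, S/Lo): (8,2) (8,2) (8,2) (1,1) (1,1) (1,1) (5,2) (5,2) (5,2).
Every one of North's information sets is on the play path for some reply by South when North follows dxTA.
Changing the action at any of them therefore changes at least one column, so only dxTA itself gives this row.

1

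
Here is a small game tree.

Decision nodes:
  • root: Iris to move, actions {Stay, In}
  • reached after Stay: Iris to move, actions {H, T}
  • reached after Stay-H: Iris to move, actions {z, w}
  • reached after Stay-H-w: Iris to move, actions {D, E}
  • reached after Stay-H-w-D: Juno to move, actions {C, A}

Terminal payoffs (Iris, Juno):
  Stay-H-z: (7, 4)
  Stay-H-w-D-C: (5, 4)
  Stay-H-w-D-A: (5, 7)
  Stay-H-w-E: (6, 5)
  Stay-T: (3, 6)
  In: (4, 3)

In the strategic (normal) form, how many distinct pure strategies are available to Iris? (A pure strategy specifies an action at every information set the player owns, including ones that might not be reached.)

16

Iris owns the root with actions {Stay, In} — two choices.
Iris owns the node after Stay with actions {H, T} — two choices.
Iris owns the node after Stay-H with actions {z, w} — two choices.
Iris owns the node after Stay-H-w with actions {D, E} — two choices.
A pure strategy fixes one action at each information set independently, so the count is the product 2 × 2 × 2 × 2 = 16.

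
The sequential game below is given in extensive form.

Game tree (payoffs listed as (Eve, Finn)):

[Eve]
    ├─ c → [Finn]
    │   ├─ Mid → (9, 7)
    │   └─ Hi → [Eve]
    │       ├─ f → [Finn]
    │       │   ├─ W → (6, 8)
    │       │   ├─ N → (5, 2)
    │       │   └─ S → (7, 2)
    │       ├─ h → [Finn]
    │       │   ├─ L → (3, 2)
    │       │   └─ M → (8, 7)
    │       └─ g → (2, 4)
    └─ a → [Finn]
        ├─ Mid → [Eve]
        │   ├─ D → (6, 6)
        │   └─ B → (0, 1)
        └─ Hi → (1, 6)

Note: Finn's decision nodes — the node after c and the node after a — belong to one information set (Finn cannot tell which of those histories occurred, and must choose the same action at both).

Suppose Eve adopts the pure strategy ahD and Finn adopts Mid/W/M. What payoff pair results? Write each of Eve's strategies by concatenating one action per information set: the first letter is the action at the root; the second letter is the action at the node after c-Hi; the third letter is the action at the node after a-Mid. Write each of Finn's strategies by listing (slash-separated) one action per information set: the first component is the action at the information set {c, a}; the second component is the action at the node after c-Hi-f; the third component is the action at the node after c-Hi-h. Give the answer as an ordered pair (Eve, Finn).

Trace the play path from the root:
  Eve plays a
  Finn plays Mid at [a]
  Eve plays D at [a-Mid]
→ terminal payoff (6, 6).
(Eve's choice at the node after c-Hi is never reached on this path, so it doesn't affect the outcome.)

(6, 6)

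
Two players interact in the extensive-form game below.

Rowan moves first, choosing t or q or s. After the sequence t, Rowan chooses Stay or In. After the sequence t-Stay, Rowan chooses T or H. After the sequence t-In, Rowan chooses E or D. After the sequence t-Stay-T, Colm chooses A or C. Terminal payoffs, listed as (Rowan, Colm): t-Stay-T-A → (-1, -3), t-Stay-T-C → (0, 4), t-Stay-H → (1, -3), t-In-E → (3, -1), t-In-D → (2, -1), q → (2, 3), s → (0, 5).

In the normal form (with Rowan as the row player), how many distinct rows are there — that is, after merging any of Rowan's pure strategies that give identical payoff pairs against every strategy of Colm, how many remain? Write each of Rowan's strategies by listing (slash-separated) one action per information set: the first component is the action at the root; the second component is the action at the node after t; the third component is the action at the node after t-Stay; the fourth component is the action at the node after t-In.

Rowan has 24 pure strategies: t/Stay/T/E, t/Stay/T/D, t/Stay/H/E, t/Stay/H/D, t/In/T/E, t/In/T/D, t/In/H/E, t/In/H/D, q/Stay/T/E, q/Stay/T/D, q/Stay/H/E, q/Stay/H/D, q/In/T/E, q/In/T/D, q/In/H/E, q/In/H/D, s/Stay/T/E, s/Stay/T/D, s/Stay/H/E, s/Stay/H/D, s/In/T/E, s/In/T/D, s/In/H/E, s/In/H/D. Columns: A, C.
{t/Stay/T/E, t/Stay/T/D} → row (-1,-3) (0,4)
{t/Stay/H/E, t/Stay/H/D} → row (1,-3) (1,-3)
{t/In/T/E, t/In/H/E} → row (3,-1) (3,-1)
{t/In/T/D, t/In/H/D} → row (2,-1) (2,-1)
{q/Stay/T/E, q/Stay/T/D, q/Stay/H/E, q/Stay/H/D, q/In/T/E, q/In/T/D, q/In/H/E, q/In/H/D} → row (2,3) (2,3)
{s/Stay/T/E, s/Stay/T/D, s/Stay/H/E, s/Stay/H/D, s/In/T/E, s/In/T/D, s/In/H/E, s/In/H/D} → row (0,5) (0,5)
That's 6 distinct rows out of 24 strategies.

6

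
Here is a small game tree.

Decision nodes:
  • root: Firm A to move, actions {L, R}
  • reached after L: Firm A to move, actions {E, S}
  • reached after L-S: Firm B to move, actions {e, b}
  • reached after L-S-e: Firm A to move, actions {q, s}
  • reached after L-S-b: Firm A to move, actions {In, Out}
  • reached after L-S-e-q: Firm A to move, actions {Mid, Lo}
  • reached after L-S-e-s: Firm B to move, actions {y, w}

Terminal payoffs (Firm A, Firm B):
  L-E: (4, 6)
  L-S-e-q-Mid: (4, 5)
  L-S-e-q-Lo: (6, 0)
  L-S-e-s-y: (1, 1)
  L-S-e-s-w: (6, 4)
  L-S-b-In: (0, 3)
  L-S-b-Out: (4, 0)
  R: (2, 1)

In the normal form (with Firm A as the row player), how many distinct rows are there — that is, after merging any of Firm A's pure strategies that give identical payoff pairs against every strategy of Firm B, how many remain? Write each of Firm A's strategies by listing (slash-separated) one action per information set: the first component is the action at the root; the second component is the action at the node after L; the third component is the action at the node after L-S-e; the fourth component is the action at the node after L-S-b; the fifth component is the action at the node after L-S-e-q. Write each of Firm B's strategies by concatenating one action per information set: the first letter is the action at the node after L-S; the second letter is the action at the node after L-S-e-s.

Firm A has 32 pure strategies: L/E/q/In/Mid, L/E/q/In/Lo, L/E/q/Out/Mid, L/E/q/Out/Lo, L/E/s/In/Mid, L/E/s/In/Lo, L/E/s/Out/Mid, L/E/s/Out/Lo, L/S/q/In/Mid, L/S/q/In/Lo, L/S/q/Out/Mid, L/S/q/Out/Lo, L/S/s/In/Mid, L/S/s/In/Lo, L/S/s/Out/Mid, L/S/s/Out/Lo, R/E/q/In/Mid, R/E/q/In/Lo, R/E/q/Out/Mid, R/E/q/Out/Lo, R/E/s/In/Mid, R/E/s/In/Lo, R/E/s/Out/Mid, R/E/s/Out/Lo, R/S/q/In/Mid, R/S/q/In/Lo, R/S/q/Out/Mid, R/S/q/Out/Lo, R/S/s/In/Mid, R/S/s/In/Lo, R/S/s/Out/Mid, R/S/s/Out/Lo. Columns: ey, ew, by, bw.
{L/E/q/In/Mid, L/E/q/In/Lo, L/E/q/Out/Mid, L/E/q/Out/Lo, L/E/s/In/Mid, L/E/s/In/Lo, L/E/s/Out/Mid, L/E/s/Out/Lo} → row (4,6) (4,6) (4,6) (4,6)
{L/S/q/In/Mid} → row (4,5) (4,5) (0,3) (0,3)
{L/S/q/In/Lo} → row (6,0) (6,0) (0,3) (0,3)
{L/S/q/Out/Mid} → row (4,5) (4,5) (4,0) (4,0)
{L/S/q/Out/Lo} → row (6,0) (6,0) (4,0) (4,0)
{L/S/s/In/Mid, L/S/s/In/Lo} → row (1,1) (6,4) (0,3) (0,3)
{L/S/s/Out/Mid, L/S/s/Out/Lo} → row (1,1) (6,4) (4,0) (4,0)
{R/E/q/In/Mid, R/E/q/In/Lo, R/E/q/Out/Mid, R/E/q/Out/Lo, R/E/s/In/Mid, R/E/s/In/Lo, R/E/s/Out/Mid, R/E/s/Out/Lo, R/S/q/In/Mid, R/S/q/In/Lo, R/S/q/Out/Mid, R/S/q/Out/Lo, R/S/s/In/Mid, R/S/s/In/Lo, R/S/s/Out/Mid, R/S/s/Out/Lo} → row (2,1) (2,1) (2,1) (2,1)
That's 8 distinct rows out of 32 strategies.

8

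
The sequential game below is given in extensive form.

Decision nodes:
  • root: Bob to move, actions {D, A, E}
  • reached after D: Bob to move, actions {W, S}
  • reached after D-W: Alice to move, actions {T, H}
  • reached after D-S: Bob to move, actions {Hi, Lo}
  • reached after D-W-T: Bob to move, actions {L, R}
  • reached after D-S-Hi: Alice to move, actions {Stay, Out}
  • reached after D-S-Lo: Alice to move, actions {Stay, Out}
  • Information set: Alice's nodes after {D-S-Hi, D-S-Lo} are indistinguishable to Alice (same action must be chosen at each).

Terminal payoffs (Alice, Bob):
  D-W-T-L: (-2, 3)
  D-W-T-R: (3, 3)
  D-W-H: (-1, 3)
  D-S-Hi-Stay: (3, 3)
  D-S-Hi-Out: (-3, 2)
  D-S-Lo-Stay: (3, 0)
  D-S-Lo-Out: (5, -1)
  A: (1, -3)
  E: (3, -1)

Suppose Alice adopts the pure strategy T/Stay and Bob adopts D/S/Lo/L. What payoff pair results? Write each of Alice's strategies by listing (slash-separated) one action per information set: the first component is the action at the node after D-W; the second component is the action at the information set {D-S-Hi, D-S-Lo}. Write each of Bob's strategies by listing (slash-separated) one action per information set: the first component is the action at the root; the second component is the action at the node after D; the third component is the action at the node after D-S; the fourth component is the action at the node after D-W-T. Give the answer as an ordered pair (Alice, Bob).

(3, 0)

Trace the play path from the root:
  Bob plays D
  Bob plays S at [D]
  Bob plays Lo at [D-S]
  Alice plays Stay at [D-S-Lo]
→ terminal payoff (3, 0).
(Alice's choice at the node after D-W is never reached on this path, so it doesn't affect the outcome.)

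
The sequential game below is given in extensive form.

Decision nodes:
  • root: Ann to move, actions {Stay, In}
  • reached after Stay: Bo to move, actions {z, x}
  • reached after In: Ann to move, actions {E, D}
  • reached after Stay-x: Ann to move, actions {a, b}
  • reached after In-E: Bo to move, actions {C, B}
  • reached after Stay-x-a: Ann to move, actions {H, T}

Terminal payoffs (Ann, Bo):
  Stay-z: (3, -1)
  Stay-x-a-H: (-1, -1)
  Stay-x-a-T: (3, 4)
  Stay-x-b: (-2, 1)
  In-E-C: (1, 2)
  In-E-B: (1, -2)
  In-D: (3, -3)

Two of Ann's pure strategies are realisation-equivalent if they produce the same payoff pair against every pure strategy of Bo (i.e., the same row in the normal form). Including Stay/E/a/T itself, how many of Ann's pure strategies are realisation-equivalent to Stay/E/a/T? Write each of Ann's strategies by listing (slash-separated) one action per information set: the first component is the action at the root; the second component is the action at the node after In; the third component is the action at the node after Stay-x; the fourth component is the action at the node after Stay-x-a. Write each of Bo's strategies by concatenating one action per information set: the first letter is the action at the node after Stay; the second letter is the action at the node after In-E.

2

Row for Stay/E/a/T (columns zC, zB, xC, xB): (3,-1) (3,-1) (3,4) (3,4).
Under Stay/E/a/T, Ann's choice at the node after In can never be reached regardless of what Bo does, so varying those choices leaves every outcome unchanged.
Holding the reachable choices fixed and varying the unreachable one freely already gives 2 equivalent strategies.
No other strategy reproduces this row, so those 2 are the full class: Stay/E/a/T, Stay/D/a/T.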